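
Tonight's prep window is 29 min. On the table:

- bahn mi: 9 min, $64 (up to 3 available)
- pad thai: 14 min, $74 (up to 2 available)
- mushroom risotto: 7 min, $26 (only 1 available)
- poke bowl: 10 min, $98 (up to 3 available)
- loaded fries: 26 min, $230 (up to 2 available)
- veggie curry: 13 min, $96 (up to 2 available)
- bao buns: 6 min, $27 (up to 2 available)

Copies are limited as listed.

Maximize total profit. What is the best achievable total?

260

Taking bahn mi + 2×poke bowl: 29 min used, 260 in profit.
No other feasible combination exceeds 260.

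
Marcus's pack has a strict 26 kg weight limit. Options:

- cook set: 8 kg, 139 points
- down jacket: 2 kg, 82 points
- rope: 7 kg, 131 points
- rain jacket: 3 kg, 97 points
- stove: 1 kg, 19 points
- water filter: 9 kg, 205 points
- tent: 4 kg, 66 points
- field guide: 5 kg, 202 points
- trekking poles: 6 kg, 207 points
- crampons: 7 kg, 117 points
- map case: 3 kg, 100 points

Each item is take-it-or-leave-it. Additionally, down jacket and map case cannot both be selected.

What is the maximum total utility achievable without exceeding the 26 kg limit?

812

Down jacket + rain jacket + stove + water filter + field guide + trekking poles uses 26 of the 26 kg and totals 812.
The closest alternative, rain jacket + water filter + field guide + trekking poles + map case, reaches only 811.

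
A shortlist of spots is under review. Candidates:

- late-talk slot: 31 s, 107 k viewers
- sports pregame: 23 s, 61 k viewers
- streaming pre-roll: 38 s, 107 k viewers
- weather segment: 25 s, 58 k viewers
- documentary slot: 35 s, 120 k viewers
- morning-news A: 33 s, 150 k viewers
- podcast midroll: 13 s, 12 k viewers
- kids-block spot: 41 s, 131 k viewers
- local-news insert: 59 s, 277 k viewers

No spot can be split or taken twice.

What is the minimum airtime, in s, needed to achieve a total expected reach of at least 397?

92

Look for the lowest-airtime combination reaching 397.
Taking morning-news A + local-news insert gives 427 (≥ 397) for 92 s.
No combination under 92 s hits 397.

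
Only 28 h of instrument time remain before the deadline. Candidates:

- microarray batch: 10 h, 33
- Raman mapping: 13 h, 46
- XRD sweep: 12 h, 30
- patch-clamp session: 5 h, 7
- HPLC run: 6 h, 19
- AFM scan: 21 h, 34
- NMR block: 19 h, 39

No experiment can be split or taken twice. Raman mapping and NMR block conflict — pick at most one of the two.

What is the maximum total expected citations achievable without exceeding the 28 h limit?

Best packing: microarray batch + Raman mapping + patch-clamp session — 28 h, 86 total.

86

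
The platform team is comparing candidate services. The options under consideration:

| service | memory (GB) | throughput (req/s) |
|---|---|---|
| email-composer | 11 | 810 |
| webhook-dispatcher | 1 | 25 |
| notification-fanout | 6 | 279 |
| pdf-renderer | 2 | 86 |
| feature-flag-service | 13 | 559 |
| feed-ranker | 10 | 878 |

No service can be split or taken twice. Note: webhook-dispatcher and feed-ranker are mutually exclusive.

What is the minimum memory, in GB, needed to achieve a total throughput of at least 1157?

16

Need the lightest bundle worth ≥ 1157.
notification-fanout + feed-ranker reaches 1157 using 16 GB.
Any bundle with less than 16 GB falls short of 1157.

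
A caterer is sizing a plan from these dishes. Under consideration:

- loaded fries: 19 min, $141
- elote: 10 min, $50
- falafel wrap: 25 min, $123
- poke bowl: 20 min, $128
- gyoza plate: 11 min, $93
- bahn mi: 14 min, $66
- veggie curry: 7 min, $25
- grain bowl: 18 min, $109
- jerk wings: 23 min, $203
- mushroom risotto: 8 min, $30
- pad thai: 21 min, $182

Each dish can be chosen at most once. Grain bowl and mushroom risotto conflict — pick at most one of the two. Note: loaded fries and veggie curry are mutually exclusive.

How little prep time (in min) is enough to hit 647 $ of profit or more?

82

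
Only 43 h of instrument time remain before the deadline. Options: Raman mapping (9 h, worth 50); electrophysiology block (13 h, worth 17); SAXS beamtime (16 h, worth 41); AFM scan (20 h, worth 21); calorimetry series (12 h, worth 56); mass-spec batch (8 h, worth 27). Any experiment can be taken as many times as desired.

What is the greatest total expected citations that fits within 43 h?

212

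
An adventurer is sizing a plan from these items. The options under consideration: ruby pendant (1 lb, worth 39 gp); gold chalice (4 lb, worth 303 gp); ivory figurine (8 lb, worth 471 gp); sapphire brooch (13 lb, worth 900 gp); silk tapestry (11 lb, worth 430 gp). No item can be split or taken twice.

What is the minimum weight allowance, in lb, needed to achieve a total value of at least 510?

9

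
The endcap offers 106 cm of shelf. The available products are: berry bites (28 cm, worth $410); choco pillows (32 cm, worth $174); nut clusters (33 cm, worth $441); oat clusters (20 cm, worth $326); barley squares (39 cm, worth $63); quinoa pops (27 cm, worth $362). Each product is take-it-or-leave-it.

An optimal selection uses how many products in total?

3

The maximum weekly sales within 106 cm is 1213.
berry bites + nut clusters + quinoa pops hits 1213 at 88 cm.
Every optimal selection uses 3 products.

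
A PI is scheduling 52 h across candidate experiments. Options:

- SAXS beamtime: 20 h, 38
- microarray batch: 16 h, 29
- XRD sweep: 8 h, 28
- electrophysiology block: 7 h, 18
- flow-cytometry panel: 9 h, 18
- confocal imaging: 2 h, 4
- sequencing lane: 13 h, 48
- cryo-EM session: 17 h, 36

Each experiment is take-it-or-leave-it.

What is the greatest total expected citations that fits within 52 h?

136

The ratio heuristic lands on XRD sweep + electrophysiology block + confocal imaging + sequencing lane + cryo-EM session (134) but leaves 5 h idle.
The 17 h tied up in cryo-EM session is better spent on SAXS beamtime — total rises to 136 (50 h).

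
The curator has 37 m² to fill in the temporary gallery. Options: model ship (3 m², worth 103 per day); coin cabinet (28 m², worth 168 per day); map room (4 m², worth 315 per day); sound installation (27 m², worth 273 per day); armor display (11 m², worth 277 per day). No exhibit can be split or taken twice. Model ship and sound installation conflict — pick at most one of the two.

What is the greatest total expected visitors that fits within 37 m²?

Density check — map room 78.75, model ship 34.33, armor display 25.18 are the best per m².
Model ship + map room + armor display uses 18 of the 37 m² and totals 695.

695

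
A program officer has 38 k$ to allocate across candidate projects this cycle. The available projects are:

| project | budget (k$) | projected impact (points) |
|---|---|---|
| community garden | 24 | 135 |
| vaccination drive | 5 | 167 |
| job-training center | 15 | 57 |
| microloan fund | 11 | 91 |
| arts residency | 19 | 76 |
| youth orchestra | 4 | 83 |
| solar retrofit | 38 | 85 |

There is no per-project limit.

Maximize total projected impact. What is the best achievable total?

1169

Ranking by ratio (projected impact/k$): vaccination drive 33.40, youth orchestra 20.75, microloan fund 8.27.
7×vaccination drive uses 35 of the 38 k$ and totals 1169.
That's the maximum — no swap from here does better than 1169.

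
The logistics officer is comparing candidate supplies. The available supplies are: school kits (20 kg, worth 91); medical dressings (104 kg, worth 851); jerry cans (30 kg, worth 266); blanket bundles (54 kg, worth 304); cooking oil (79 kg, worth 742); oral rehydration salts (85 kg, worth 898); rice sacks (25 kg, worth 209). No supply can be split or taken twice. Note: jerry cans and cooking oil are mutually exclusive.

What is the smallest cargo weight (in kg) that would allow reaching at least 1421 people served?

160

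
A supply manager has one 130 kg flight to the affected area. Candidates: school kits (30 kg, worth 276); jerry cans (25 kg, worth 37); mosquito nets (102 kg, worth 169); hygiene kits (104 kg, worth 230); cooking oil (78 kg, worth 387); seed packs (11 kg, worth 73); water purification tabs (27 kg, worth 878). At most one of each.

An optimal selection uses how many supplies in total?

3

Best achievable people served is 1338.
cooking oil + seed packs + water purification tabs hits 1338 at 116 kg.
Any selection reaching 1338 contains exactly 3 supplies.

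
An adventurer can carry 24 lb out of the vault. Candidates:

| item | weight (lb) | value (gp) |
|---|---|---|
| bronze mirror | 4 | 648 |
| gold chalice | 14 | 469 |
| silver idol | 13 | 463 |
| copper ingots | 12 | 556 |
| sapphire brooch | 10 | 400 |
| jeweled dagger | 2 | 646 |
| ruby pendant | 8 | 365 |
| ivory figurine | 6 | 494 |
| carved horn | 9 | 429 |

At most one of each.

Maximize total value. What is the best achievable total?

2344

Ranking by ratio (value/lb): jeweled dagger 323.00, bronze mirror 162.00, ivory figurine 82.33, carved horn 47.67.
Taking the top-ratio items first gives bronze mirror + jeweled dagger + ivory figurine + carved horn for 2217 (21 lb).
Replace carved horn with copper ingots: the trade gains 127 net, giving 2344 at 24 lb.
Nothing else within 24 lb beats 2344.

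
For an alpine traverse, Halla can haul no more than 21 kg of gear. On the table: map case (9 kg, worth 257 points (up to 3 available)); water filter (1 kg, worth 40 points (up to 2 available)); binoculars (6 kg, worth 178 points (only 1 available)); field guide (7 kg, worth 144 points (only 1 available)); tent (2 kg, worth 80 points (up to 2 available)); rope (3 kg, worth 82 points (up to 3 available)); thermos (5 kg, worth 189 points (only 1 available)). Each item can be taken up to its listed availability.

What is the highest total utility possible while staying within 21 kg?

691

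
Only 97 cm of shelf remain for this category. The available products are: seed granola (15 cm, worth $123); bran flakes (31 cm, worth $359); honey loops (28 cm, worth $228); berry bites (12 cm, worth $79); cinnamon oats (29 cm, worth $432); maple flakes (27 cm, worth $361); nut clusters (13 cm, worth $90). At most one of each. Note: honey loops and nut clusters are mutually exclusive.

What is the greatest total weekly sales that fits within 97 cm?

Taking bran flakes + cinnamon oats + maple flakes: 87 cm used, 1152 in weekly sales.
Runner-up honey loops + berry bites + cinnamon oats + maple flakes tops out at 1100.

1152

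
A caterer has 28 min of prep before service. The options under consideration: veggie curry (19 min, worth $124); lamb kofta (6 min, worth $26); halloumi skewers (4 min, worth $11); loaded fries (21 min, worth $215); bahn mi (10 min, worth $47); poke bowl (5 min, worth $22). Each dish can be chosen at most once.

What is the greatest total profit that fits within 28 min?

241

Taking the top-ratio dishes first gives loaded fries + poke bowl for 237 (26 min).
The 5 min tied up in poke bowl is better spent on lamb kofta — total rises to 241 (27 min).
Runner-up loaded fries + poke bowl tops out at 237.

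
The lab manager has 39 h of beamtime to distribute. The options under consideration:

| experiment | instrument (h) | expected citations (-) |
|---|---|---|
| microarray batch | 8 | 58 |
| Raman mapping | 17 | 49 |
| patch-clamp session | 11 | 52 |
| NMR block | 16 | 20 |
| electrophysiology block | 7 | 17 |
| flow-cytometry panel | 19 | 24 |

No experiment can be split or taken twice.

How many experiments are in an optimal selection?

3

Optimal total is 159.
microarray batch + Raman mapping + patch-clamp session hits 159 at 36 h.
Any selection reaching 159 contains exactly 3 experiments.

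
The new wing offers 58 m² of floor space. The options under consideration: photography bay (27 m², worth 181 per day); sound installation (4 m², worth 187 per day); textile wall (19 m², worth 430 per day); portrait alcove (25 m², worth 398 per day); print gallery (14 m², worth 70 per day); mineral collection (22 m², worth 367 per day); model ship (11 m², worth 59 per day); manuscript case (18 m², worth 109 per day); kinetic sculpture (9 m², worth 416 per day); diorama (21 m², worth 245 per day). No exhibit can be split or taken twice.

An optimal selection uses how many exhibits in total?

The maximum expected visitors within 58 m² is 1431.
One optimal bundle: sound installation + textile wall + portrait alcove + kinetic sculpture (57 m²).
All optima have 4 exhibits.

4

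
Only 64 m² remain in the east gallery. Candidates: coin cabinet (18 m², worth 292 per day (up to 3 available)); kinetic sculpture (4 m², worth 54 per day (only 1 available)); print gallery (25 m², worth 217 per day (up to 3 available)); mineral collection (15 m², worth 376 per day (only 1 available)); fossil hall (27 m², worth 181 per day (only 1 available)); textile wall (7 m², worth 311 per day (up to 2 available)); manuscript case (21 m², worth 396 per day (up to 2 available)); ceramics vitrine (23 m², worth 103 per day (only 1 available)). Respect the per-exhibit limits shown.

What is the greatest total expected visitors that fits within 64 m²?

Taking the top-ratio exhibits first gives kinetic sculpture + mineral collection + 2×textile wall + manuscript case for 1448 (54 m²).
Replace kinetic sculpture and textile wall with manuscript case: the trade gains 31 net, giving 1479 at 64 m².
No other feasible combination exceeds 1479.

1479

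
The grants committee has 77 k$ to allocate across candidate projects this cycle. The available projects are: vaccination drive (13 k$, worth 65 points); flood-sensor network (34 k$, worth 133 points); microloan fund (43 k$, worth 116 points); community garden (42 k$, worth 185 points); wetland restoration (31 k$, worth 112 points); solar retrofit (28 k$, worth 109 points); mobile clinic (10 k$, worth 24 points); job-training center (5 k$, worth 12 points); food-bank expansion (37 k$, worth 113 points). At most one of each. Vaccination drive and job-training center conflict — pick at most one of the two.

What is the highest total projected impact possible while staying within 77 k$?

Best packing: flood-sensor network + community garden — 76 k$, 318 total.
No other feasible combination exceeds 318.

318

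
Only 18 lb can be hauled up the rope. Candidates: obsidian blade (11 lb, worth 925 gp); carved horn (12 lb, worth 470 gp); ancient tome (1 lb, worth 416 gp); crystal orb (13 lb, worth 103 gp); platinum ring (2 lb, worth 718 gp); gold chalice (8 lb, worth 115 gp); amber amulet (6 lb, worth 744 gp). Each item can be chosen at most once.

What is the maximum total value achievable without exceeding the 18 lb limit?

Ranking by ratio (value/lb): ancient tome 416.00, platinum ring 359.00, amber amulet 124.00, obsidian blade 84.09.
Taking the top-ratio items first gives ancient tome + platinum ring + gold chalice + amber amulet for 1993 (17 lb).
Replace platinum ring and gold chalice with obsidian blade: the trade gains 92 net, giving 2085 at 18 lb.
Runner-up obsidian blade + ancient tome + platinum ring tops out at 2059.

2085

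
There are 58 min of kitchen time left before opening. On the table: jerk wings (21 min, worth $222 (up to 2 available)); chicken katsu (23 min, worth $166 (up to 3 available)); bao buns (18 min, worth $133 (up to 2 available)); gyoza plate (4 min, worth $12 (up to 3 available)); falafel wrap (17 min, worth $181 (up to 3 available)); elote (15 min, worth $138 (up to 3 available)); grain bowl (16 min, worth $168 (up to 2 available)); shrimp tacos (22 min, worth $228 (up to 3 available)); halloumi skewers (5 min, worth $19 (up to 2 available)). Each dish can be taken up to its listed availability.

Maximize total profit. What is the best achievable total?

612

Density check — falafel wrap 10.65, jerk wings 10.57, grain bowl 10.50, shrimp tacos 10.36 are the best per min.
Greedy by ratio would take 3×falafel wrap + halloumi skewers: 56 min used, total 562.
The 56 min tied up in 3×falafel wrap and halloumi skewers is better spent on 2×jerk wings + grain bowl — total rises to 612 (58 min).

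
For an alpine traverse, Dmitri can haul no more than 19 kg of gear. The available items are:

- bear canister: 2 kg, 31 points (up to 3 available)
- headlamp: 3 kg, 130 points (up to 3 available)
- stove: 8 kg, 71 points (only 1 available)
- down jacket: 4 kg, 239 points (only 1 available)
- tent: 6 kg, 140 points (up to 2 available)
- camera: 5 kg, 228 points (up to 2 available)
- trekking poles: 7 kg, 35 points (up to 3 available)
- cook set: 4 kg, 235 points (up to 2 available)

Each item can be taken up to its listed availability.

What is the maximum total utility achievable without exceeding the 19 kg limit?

969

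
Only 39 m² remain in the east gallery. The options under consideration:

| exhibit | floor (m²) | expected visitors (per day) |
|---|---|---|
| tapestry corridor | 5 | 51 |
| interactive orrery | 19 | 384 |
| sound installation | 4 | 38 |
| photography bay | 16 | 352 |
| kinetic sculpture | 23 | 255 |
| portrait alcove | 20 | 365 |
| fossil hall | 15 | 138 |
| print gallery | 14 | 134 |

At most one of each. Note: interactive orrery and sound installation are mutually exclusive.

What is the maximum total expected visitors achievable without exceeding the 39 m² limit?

749

By expected visitors per m²: photography bay 22.00, interactive orrery 20.21, portrait alcove 18.25, kinetic sculpture 11.09 lead.
Interactive orrery + portrait alcove uses 39 of the 39 m² and totals 749.
The closest alternative, interactive orrery + photography bay, reaches only 736.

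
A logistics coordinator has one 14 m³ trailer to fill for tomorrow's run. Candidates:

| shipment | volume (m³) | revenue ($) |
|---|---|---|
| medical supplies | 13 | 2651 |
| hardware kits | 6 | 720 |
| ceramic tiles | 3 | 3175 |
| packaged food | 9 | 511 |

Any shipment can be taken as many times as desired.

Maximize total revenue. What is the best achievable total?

12700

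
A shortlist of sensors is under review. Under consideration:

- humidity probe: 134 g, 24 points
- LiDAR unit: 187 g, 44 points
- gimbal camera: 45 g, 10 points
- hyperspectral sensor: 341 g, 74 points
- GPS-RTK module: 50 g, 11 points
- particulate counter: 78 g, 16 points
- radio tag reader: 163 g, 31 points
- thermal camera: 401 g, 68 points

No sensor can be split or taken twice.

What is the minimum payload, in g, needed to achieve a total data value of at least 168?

Minimise g subject to total data value ≥ 168.
humidity probe + LiDAR unit + gimbal camera + hyperspectral sensor + particulate counter: 168 data value at 785 g.
Any bundle with less than 785 g falls short of 168.

785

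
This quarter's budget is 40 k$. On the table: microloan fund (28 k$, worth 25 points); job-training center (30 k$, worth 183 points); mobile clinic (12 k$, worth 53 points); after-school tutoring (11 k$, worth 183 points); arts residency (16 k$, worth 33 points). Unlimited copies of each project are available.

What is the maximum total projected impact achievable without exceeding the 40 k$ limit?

By projected impact per k$: after-school tutoring 16.64, job-training center 6.10, mobile clinic 4.42, arts residency 2.06 lead.
Best packing: 3×after-school tutoring — 33 k$, 549 total.
No other feasible combination exceeds 549.

549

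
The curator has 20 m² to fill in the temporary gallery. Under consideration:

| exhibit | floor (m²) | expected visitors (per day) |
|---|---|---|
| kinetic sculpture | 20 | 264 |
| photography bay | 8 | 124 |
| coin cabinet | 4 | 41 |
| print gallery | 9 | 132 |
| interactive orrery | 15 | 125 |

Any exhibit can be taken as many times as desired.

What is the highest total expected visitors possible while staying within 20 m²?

2×photography bay + coin cabinet uses 20 of the 20 m² and totals 289.
Every other selection either busts 20 m² or fails to beat 289.

289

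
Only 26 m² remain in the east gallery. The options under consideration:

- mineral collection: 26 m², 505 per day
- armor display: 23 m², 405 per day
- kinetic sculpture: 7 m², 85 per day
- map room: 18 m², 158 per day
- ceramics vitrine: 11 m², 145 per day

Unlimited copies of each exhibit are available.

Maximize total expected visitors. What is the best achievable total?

505

Mineral collection uses 26 of the 26 m² and totals 505.
That's the maximum — no swap from here does better than 505.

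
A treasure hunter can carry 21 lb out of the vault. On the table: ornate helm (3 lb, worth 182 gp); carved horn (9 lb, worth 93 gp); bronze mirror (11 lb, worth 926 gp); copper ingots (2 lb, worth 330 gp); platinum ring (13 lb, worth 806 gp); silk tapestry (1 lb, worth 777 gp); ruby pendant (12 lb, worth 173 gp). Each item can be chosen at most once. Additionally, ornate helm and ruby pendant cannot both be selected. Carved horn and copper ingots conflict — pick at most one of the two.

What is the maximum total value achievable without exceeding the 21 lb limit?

Best packing: ornate helm + bronze mirror + copper ingots + silk tapestry — 17 lb, 2215 total.
Runner-up ornate helm + copper ingots + platinum ring + silk tapestry tops out at 2095.

2215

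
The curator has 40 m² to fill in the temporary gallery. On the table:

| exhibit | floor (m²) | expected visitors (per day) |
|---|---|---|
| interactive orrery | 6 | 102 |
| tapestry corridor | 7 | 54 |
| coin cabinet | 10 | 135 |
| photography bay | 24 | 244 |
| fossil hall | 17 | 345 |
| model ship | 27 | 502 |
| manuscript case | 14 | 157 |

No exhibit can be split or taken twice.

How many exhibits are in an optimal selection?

3

The maximum expected visitors within 40 m² is 658.
For example interactive orrery + tapestry corridor + model ship achieves it, using 40 m².
Every optimal selection uses 3 exhibits.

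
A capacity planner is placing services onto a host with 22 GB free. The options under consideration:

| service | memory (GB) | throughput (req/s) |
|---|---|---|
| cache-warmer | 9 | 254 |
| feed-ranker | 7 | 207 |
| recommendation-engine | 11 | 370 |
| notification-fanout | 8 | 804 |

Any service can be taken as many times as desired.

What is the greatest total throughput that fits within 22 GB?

By throughput per GB: notification-fanout 100.50, recommendation-engine 33.64, feed-ranker 29.57 lead.
2×notification-fanout uses 16 of the 22 GB and totals 1608.
That's the maximum — no swap from here does better than 1608.

1608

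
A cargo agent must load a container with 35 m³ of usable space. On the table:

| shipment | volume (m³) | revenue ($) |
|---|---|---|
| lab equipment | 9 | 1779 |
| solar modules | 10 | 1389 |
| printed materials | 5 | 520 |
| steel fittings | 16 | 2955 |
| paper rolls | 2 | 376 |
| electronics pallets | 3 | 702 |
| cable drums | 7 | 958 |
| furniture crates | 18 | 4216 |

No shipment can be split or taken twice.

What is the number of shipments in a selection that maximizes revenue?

Optimal total is 7217.
For example lab equipment + printed materials + electronics pallets + furniture crates achieves it, using 35 m³.
Any selection reaching 7217 contains exactly 4 shipments.

4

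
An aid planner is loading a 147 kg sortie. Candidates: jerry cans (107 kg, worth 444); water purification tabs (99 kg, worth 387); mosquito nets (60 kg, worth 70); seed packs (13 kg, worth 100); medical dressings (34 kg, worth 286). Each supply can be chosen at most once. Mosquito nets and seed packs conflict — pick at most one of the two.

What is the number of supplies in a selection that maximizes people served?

Best achievable people served is 773.
One optimal bundle: water purification tabs + seed packs + medical dressings (146 kg).
All optima have 3 supplies.

3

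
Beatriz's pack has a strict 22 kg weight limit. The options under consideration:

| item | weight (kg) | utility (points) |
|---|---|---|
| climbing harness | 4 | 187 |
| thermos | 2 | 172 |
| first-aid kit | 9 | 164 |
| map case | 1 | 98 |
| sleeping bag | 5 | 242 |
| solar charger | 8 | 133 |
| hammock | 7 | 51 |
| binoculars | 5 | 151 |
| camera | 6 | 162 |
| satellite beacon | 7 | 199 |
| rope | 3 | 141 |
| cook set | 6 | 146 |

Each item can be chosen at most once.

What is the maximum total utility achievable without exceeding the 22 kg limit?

1039

A density-first pass picks climbing harness + thermos + map case + sleeping bag + binoculars + rope — 991 at 20 kg.
Dropping binoculars frees 5 kg; slotting in satellite beacon (7 kg) lifts the total to 1039 at 22 kg.
The closest alternative, climbing harness + thermos + map case + sleeping bag + camera + rope, reaches only 1002.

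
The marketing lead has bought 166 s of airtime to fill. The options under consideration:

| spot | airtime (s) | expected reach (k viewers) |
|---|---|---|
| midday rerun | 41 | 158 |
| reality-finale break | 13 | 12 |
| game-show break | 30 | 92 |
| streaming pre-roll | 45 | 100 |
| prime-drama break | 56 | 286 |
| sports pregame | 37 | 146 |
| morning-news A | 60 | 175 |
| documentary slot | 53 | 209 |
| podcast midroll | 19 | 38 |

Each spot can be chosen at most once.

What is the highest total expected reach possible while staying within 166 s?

682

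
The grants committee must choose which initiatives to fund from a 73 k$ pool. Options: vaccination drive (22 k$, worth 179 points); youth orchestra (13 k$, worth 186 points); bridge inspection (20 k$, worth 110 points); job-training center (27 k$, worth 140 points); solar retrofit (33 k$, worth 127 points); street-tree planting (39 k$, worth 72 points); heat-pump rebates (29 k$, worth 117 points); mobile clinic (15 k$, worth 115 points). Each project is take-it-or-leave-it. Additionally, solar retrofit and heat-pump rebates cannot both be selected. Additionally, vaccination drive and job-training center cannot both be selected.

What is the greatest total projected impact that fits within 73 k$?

590

By projected impact per k$: youth orchestra 14.31, vaccination drive 8.14, mobile clinic 7.67 lead.
Taking vaccination drive + youth orchestra + bridge inspection + mobile clinic: 70 k$ used, 590 in projected impact.
The closest alternative, vaccination drive + youth orchestra + solar retrofit, reaches only 492.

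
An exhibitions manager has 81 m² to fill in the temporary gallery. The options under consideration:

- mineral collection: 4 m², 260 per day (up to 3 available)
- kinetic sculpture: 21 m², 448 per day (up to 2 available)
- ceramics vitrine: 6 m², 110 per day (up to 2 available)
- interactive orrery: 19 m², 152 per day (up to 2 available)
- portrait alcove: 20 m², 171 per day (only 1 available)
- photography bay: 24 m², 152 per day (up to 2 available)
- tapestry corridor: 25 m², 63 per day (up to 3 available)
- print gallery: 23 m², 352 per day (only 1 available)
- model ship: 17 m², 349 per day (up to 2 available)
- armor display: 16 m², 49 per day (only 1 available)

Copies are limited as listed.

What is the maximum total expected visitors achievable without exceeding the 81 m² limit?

Density check — mineral collection 65.00, kinetic sculpture 21.33, model ship 20.53 are the best per m².
Greedy by ratio would take 3×mineral collection + 2×kinetic sculpture + ceramics vitrine + model ship: 77 m² used, total 2135.
Replace kinetic sculpture with ceramics vitrine + model ship: the trade gains 11 net, giving 2146 at 79 m².
Every other selection either busts 81 m² or exceeds an availability limit or fails to beat 2146.

2146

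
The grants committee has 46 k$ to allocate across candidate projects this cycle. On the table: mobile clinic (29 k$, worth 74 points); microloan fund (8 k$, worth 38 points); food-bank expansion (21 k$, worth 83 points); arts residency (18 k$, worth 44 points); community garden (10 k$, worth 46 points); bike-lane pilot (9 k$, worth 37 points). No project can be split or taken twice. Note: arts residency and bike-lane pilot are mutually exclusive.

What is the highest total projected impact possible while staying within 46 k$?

167

Microloan fund + food-bank expansion + community garden uses 39 of the 46 k$ and totals 167.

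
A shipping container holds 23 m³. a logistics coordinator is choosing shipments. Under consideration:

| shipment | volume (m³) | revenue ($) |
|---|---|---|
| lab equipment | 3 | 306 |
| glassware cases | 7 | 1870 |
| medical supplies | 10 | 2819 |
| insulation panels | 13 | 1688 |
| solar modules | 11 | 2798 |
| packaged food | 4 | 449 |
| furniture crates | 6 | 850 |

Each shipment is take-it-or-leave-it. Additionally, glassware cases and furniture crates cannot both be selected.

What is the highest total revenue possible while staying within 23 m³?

Density check — medical supplies 281.90, glassware cases 267.14, solar modules 254.36, furniture crates 141.67 are the best per m³.
Taking medical supplies + solar modules: 21 m³ used, 5617 in revenue.
Every other selection either busts 23 m³ or breaks a pairing rule or fails to beat 5617.

5617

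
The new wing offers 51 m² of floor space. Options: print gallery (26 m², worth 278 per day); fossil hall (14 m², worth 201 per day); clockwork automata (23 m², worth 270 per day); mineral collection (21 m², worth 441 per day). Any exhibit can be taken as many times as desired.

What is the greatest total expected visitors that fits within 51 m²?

882

Ranking by ratio (expected visitors/m²): mineral collection 21.00, fossil hall 14.36, clockwork automata 11.74.
2×mineral collection uses 42 of the 51 m² and totals 882.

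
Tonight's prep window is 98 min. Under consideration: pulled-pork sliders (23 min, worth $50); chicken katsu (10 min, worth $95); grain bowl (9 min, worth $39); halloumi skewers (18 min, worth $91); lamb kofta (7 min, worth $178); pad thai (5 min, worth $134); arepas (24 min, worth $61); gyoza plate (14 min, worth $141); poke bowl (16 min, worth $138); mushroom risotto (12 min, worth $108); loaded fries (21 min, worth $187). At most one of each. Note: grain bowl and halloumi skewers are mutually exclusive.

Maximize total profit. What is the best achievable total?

1020

Best packing: chicken katsu + grain bowl + lamb kofta + pad thai + gyoza plate + poke bowl + mushroom risotto + loaded fries — 94 min, 1020 total.
The spare 4 min is too small for any remaining dish, and no feasible exchange beats 1020.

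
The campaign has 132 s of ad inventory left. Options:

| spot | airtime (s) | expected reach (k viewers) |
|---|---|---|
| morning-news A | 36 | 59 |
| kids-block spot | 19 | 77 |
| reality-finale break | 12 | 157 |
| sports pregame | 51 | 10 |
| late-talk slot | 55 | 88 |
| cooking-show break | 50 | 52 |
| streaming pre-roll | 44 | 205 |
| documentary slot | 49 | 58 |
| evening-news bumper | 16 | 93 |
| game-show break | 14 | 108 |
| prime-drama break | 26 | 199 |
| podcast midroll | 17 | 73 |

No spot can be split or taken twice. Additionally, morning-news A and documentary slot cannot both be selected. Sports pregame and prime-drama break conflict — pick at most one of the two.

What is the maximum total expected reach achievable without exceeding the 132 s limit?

839

Density check — reality-finale break 13.08, game-show break 7.71, prime-drama break 7.65, evening-news bumper 5.81 are the best per s.
A density-first pass picks reality-finale break + streaming pre-roll + evening-news bumper + game-show break + prime-drama break + podcast midroll — 835 at 129 s.
Dropping podcast midroll frees 17 s; slotting in kids-block spot (19 s) lifts the total to 839 at 131 s.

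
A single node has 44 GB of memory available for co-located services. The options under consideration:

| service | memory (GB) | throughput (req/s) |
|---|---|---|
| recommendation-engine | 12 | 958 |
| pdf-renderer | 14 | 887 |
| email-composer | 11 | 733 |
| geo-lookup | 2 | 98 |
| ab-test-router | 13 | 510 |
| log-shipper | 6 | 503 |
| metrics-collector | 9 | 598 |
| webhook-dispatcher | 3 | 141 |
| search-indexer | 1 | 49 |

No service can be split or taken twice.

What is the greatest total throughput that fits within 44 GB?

3130

Ranking by ratio (throughput/GB): log-shipper 83.83, recommendation-engine 79.83, email-composer 66.64, metrics-collector 66.44.
Taking the top-ratio services first gives recommendation-engine + email-composer + geo-lookup + log-shipper + metrics-collector + webhook-dispatcher + search-indexer for 3080 (44 GB).
Replace geo-lookup and metrics-collector and webhook-dispatcher with pdf-renderer: the trade gains 50 net, giving 3130 at 44 GB.
Runner-up recommendation-engine + pdf-renderer + geo-lookup + log-shipper + metrics-collector + search-indexer tops out at 3093.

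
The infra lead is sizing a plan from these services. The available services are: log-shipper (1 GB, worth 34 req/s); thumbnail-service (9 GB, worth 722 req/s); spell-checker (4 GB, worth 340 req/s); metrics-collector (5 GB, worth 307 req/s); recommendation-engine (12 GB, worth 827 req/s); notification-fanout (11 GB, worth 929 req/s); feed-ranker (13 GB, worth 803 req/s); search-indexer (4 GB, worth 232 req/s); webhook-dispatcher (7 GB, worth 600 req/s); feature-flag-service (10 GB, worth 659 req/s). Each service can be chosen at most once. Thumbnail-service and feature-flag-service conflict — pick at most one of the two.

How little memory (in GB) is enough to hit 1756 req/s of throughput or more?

22

Minimise GB subject to total throughput ≥ 1756.
Taking spell-checker + notification-fanout + webhook-dispatcher gives 1869 (≥ 1756) for 22 GB.
Below 22 GB the best achievable stays under 1756.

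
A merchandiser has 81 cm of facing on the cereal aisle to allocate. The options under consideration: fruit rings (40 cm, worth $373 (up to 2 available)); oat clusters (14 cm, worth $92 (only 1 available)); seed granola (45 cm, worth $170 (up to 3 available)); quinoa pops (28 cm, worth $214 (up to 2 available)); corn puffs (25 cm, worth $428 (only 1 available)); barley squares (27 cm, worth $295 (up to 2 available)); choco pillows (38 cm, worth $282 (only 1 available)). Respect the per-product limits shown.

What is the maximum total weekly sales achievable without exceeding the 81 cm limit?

Density check — corn puffs 17.12, barley squares 10.93, fruit rings 9.32, quinoa pops 7.64 are the best per cm.
Taking corn puffs + 2×barley squares: 79 cm used, 1018 in weekly sales.
Nothing else within 81 cm beats 1018.

1018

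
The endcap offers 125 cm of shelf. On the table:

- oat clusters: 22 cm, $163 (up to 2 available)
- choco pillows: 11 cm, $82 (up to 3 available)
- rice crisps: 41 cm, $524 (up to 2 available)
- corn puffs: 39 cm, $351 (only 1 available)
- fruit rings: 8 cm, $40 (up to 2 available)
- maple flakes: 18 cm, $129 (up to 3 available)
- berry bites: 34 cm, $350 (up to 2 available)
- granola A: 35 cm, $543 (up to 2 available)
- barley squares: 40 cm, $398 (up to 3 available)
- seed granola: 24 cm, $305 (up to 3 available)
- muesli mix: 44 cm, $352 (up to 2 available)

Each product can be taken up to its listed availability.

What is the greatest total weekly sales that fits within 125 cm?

A density-first pass picks choco pillows + rice crisps + 2×granola A — 1692 at 122 cm.
Dropping choco pillows and rice crisps frees 52 cm; slotting in 2×seed granola (48 cm) lifts the total to 1696 at 118 cm.
That's the maximum — no swap from here does better than 1696.

1696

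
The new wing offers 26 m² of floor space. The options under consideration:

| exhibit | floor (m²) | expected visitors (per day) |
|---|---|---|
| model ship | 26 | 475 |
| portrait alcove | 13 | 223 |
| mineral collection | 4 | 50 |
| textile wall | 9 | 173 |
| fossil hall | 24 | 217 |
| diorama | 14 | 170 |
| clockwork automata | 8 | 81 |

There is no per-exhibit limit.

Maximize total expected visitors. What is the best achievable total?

475

Taking the top-ratio exhibits first gives 2×mineral collection + 2×textile wall for 446 (26 m²).
Replace 2×mineral collection and 2×textile wall with model ship: the trade gains 29 net, giving 475 at 26 m².
That's the maximum — no swap from here does better than 475.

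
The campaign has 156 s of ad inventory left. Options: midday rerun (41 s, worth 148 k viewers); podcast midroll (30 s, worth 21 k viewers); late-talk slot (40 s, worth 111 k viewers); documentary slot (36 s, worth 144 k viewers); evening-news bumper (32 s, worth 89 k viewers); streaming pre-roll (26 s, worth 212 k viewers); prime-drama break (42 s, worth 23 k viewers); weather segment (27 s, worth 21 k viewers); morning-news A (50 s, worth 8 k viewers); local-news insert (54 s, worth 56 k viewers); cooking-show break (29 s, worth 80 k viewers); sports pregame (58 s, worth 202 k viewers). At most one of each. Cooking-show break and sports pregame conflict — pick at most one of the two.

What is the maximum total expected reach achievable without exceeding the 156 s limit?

Density check — streaming pre-roll 8.15, documentary slot 4.00, midday rerun 3.61 are the best per s.
A density-first pass picks midday rerun + documentary slot + evening-news bumper + streaming pre-roll — 593 at 135 s.
The 41 s tied up in midday rerun is better spent on sports pregame — total rises to 647 (152 s).

647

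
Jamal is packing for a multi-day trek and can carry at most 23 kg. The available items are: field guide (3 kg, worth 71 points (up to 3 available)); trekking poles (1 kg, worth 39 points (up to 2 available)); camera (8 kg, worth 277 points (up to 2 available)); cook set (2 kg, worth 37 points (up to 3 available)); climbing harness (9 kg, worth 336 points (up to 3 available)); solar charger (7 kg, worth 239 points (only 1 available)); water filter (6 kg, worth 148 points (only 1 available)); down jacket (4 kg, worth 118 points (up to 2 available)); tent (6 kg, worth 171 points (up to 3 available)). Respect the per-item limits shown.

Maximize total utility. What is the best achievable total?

Greedy by ratio would take field guide + 2×trekking poles + 2×climbing harness: 23 kg used, total 821.
Replace field guide and trekking poles with down jacket: the trade gains 8 net, giving 829 at 23 kg.
No other feasible combination exceeds 829.

829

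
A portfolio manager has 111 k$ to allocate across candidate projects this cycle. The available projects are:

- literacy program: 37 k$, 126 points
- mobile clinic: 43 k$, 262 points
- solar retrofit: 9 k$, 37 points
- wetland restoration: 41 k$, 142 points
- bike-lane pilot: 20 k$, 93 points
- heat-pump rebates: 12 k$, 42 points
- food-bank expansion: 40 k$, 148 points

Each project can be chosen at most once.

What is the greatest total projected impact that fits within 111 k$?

Ranking by ratio (projected impact/k$): mobile clinic 6.09, bike-lane pilot 4.65, solar retrofit 4.11, food-bank expansion 3.70.
Taking the top-ratio projects first gives mobile clinic + solar retrofit + bike-lane pilot + heat-pump rebates for 434 (84 k$).
Replace heat-pump rebates with literacy program: the trade gains 84 net, giving 518 at 109 k$.
Next best is mobile clinic + bike-lane pilot + food-bank expansion at 503 (103 k$) — short by 15.

518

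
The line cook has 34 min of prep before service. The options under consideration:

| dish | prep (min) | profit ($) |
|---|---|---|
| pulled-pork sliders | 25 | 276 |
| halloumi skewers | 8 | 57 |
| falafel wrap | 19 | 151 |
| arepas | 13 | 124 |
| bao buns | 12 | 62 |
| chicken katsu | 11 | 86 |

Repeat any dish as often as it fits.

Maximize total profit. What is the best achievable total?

333

Taking pulled-pork sliders + halloumi skewers: 33 min used, 333 in profit.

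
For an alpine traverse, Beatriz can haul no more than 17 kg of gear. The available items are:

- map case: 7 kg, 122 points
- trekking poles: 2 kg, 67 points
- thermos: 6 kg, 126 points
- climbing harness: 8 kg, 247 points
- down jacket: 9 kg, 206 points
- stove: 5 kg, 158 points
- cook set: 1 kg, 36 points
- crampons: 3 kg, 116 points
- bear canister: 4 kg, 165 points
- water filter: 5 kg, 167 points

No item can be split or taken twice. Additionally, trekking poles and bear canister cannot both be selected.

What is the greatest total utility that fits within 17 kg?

606

Taking stove + crampons + bear canister + water filter: 17 kg used, 606 in utility.
That's the maximum — no feasible swap from here does better than 606.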